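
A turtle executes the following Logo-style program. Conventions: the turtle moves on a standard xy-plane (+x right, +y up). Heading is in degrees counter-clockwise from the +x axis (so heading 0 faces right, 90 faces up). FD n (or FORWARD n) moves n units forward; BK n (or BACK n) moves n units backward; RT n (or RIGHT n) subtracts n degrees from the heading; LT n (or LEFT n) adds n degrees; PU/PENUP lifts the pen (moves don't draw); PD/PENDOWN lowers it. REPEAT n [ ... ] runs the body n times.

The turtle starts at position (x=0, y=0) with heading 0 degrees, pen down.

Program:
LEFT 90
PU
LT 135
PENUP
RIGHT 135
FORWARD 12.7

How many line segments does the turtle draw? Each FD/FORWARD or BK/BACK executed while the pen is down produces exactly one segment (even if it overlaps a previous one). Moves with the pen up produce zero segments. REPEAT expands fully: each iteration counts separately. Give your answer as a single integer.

Executing turtle program step by step:
Start: pos=(0,0), heading=0, pen down
LT 90: heading 0 -> 90
PU: pen up
LT 135: heading 90 -> 225
PU: pen up
RT 135: heading 225 -> 90
FD 12.7: (0,0) -> (0,12.7) [heading=90, move]
Final: pos=(0,12.7), heading=90, 0 segment(s) drawn
Segments drawn: 0

Answer: 0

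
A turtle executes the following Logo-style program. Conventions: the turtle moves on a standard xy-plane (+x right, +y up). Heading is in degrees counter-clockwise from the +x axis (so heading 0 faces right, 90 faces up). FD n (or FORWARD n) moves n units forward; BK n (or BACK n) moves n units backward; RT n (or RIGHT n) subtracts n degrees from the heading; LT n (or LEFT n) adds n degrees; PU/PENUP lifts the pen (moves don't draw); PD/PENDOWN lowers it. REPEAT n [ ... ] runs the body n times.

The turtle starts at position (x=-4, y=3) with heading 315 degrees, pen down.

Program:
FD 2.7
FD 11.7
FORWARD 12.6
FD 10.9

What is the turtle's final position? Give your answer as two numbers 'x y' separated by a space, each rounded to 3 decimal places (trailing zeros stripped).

Answer: 22.799 -23.799

Derivation:
Executing turtle program step by step:
Start: pos=(-4,3), heading=315, pen down
FD 2.7: (-4,3) -> (-2.091,1.091) [heading=315, draw]
FD 11.7: (-2.091,1.091) -> (6.182,-7.182) [heading=315, draw]
FD 12.6: (6.182,-7.182) -> (15.092,-16.092) [heading=315, draw]
FD 10.9: (15.092,-16.092) -> (22.799,-23.799) [heading=315, draw]
Final: pos=(22.799,-23.799), heading=315, 4 segment(s) drawn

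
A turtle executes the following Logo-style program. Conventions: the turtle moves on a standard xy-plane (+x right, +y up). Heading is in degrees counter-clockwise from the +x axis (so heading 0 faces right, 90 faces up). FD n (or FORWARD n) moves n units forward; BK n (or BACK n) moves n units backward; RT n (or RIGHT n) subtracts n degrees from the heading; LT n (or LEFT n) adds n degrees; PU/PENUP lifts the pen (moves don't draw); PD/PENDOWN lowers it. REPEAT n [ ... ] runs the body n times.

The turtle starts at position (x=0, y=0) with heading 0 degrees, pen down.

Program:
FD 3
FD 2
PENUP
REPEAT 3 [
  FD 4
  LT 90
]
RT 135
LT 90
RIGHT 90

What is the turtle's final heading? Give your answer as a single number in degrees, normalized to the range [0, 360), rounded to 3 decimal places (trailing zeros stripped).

Executing turtle program step by step:
Start: pos=(0,0), heading=0, pen down
FD 3: (0,0) -> (3,0) [heading=0, draw]
FD 2: (3,0) -> (5,0) [heading=0, draw]
PU: pen up
REPEAT 3 [
  -- iteration 1/3 --
  FD 4: (5,0) -> (9,0) [heading=0, move]
  LT 90: heading 0 -> 90
  -- iteration 2/3 --
  FD 4: (9,0) -> (9,4) [heading=90, move]
  LT 90: heading 90 -> 180
  -- iteration 3/3 --
  FD 4: (9,4) -> (5,4) [heading=180, move]
  LT 90: heading 180 -> 270
]
RT 135: heading 270 -> 135
LT 90: heading 135 -> 225
RT 90: heading 225 -> 135
Final: pos=(5,4), heading=135, 2 segment(s) drawn

Answer: 135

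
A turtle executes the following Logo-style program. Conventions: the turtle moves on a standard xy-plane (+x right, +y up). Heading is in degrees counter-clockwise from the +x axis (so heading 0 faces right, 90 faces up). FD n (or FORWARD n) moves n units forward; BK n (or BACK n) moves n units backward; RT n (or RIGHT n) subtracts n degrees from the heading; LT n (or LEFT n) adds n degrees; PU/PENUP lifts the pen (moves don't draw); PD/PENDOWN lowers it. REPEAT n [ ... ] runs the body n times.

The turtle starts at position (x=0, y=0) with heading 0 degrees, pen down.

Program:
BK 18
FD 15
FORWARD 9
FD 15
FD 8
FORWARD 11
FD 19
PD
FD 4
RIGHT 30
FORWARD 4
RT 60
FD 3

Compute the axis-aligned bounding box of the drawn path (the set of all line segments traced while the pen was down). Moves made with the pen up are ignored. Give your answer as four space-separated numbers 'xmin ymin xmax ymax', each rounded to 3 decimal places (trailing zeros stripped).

Executing turtle program step by step:
Start: pos=(0,0), heading=0, pen down
BK 18: (0,0) -> (-18,0) [heading=0, draw]
FD 15: (-18,0) -> (-3,0) [heading=0, draw]
FD 9: (-3,0) -> (6,0) [heading=0, draw]
FD 15: (6,0) -> (21,0) [heading=0, draw]
FD 8: (21,0) -> (29,0) [heading=0, draw]
FD 11: (29,0) -> (40,0) [heading=0, draw]
FD 19: (40,0) -> (59,0) [heading=0, draw]
PD: pen down
FD 4: (59,0) -> (63,0) [heading=0, draw]
RT 30: heading 0 -> 330
FD 4: (63,0) -> (66.464,-2) [heading=330, draw]
RT 60: heading 330 -> 270
FD 3: (66.464,-2) -> (66.464,-5) [heading=270, draw]
Final: pos=(66.464,-5), heading=270, 10 segment(s) drawn

Segment endpoints: x in {-18, -3, 0, 6, 21, 29, 40, 59, 63, 66.464}, y in {-5, -2, 0}
xmin=-18, ymin=-5, xmax=66.464, ymax=0

Answer: -18 -5 66.464 0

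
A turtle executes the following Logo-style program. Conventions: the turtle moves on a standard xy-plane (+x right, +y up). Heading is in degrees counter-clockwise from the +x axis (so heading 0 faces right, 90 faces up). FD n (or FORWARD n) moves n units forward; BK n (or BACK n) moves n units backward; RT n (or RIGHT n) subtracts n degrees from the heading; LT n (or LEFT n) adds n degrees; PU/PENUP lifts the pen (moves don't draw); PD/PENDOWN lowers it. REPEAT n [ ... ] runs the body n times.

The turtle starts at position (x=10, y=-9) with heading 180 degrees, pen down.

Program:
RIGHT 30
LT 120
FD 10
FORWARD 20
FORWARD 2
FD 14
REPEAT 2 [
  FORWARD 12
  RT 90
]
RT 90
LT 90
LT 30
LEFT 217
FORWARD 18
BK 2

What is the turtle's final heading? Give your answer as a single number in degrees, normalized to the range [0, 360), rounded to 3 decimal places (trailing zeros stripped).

Executing turtle program step by step:
Start: pos=(10,-9), heading=180, pen down
RT 30: heading 180 -> 150
LT 120: heading 150 -> 270
FD 10: (10,-9) -> (10,-19) [heading=270, draw]
FD 20: (10,-19) -> (10,-39) [heading=270, draw]
FD 2: (10,-39) -> (10,-41) [heading=270, draw]
FD 14: (10,-41) -> (10,-55) [heading=270, draw]
REPEAT 2 [
  -- iteration 1/2 --
  FD 12: (10,-55) -> (10,-67) [heading=270, draw]
  RT 90: heading 270 -> 180
  -- iteration 2/2 --
  FD 12: (10,-67) -> (-2,-67) [heading=180, draw]
  RT 90: heading 180 -> 90
]
RT 90: heading 90 -> 0
LT 90: heading 0 -> 90
LT 30: heading 90 -> 120
LT 217: heading 120 -> 337
FD 18: (-2,-67) -> (14.569,-74.033) [heading=337, draw]
BK 2: (14.569,-74.033) -> (12.728,-73.252) [heading=337, draw]
Final: pos=(12.728,-73.252), heading=337, 8 segment(s) drawn

Answer: 337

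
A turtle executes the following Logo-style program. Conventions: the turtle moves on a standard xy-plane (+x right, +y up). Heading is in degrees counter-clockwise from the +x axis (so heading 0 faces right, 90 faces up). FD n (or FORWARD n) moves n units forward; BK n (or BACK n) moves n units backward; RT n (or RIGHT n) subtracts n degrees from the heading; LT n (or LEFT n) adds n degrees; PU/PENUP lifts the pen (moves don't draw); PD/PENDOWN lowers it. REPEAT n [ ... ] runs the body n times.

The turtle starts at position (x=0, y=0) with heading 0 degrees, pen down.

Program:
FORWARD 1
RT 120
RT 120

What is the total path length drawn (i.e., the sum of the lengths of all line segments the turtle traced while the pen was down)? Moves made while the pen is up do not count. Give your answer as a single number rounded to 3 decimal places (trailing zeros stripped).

Answer: 1

Derivation:
Executing turtle program step by step:
Start: pos=(0,0), heading=0, pen down
FD 1: (0,0) -> (1,0) [heading=0, draw]
RT 120: heading 0 -> 240
RT 120: heading 240 -> 120
Final: pos=(1,0), heading=120, 1 segment(s) drawn

Segment lengths:
  seg 1: (0,0) -> (1,0), length = 1
Total = 1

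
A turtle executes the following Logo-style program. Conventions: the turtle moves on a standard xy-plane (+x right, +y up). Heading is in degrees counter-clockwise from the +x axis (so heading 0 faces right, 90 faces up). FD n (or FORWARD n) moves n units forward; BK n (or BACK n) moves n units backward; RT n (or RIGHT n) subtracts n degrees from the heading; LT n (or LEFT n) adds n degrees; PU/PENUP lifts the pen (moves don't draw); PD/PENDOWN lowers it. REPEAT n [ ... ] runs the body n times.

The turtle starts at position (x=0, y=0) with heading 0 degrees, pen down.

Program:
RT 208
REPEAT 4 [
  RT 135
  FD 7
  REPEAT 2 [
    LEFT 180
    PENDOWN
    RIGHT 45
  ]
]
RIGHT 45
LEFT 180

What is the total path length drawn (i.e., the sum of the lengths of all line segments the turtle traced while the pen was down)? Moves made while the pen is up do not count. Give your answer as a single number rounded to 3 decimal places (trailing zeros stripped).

Answer: 28

Derivation:
Executing turtle program step by step:
Start: pos=(0,0), heading=0, pen down
RT 208: heading 0 -> 152
REPEAT 4 [
  -- iteration 1/4 --
  RT 135: heading 152 -> 17
  FD 7: (0,0) -> (6.694,2.047) [heading=17, draw]
  REPEAT 2 [
    -- iteration 1/2 --
    LT 180: heading 17 -> 197
    PD: pen down
    RT 45: heading 197 -> 152
    -- iteration 2/2 --
    LT 180: heading 152 -> 332
    PD: pen down
    RT 45: heading 332 -> 287
  ]
  -- iteration 2/4 --
  RT 135: heading 287 -> 152
  FD 7: (6.694,2.047) -> (0.514,5.333) [heading=152, draw]
  REPEAT 2 [
    -- iteration 1/2 --
    LT 180: heading 152 -> 332
    PD: pen down
    RT 45: heading 332 -> 287
    -- iteration 2/2 --
    LT 180: heading 287 -> 107
    PD: pen down
    RT 45: heading 107 -> 62
  ]
  -- iteration 3/4 --
  RT 135: heading 62 -> 287
  FD 7: (0.514,5.333) -> (2.56,-1.361) [heading=287, draw]
  REPEAT 2 [
    -- iteration 1/2 --
    LT 180: heading 287 -> 107
    PD: pen down
    RT 45: heading 107 -> 62
    -- iteration 2/2 --
    LT 180: heading 62 -> 242
    PD: pen down
    RT 45: heading 242 -> 197
  ]
  -- iteration 4/4 --
  RT 135: heading 197 -> 62
  FD 7: (2.56,-1.361) -> (5.846,4.819) [heading=62, draw]
  REPEAT 2 [
    -- iteration 1/2 --
    LT 180: heading 62 -> 242
    PD: pen down
    RT 45: heading 242 -> 197
    -- iteration 2/2 --
    LT 180: heading 197 -> 17
    PD: pen down
    RT 45: heading 17 -> 332
  ]
]
RT 45: heading 332 -> 287
LT 180: heading 287 -> 107
Final: pos=(5.846,4.819), heading=107, 4 segment(s) drawn

Segment lengths:
  seg 1: (0,0) -> (6.694,2.047), length = 7
  seg 2: (6.694,2.047) -> (0.514,5.333), length = 7
  seg 3: (0.514,5.333) -> (2.56,-1.361), length = 7
  seg 4: (2.56,-1.361) -> (5.846,4.819), length = 7
Total = 28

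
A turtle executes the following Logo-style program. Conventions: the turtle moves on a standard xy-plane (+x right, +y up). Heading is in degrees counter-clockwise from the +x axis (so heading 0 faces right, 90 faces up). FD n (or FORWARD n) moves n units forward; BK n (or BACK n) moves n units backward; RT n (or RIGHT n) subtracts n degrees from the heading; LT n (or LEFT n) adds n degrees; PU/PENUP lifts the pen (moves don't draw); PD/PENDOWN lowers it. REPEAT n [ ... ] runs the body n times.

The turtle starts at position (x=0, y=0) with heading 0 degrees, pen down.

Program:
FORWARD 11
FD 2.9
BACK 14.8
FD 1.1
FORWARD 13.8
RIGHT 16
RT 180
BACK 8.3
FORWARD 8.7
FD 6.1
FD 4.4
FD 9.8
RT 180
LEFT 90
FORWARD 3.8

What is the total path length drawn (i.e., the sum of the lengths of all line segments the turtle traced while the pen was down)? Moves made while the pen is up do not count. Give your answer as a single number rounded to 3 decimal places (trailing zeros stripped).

Executing turtle program step by step:
Start: pos=(0,0), heading=0, pen down
FD 11: (0,0) -> (11,0) [heading=0, draw]
FD 2.9: (11,0) -> (13.9,0) [heading=0, draw]
BK 14.8: (13.9,0) -> (-0.9,0) [heading=0, draw]
FD 1.1: (-0.9,0) -> (0.2,0) [heading=0, draw]
FD 13.8: (0.2,0) -> (14,0) [heading=0, draw]
RT 16: heading 0 -> 344
RT 180: heading 344 -> 164
BK 8.3: (14,0) -> (21.978,-2.288) [heading=164, draw]
FD 8.7: (21.978,-2.288) -> (13.615,0.11) [heading=164, draw]
FD 6.1: (13.615,0.11) -> (7.752,1.792) [heading=164, draw]
FD 4.4: (7.752,1.792) -> (3.522,3.004) [heading=164, draw]
FD 9.8: (3.522,3.004) -> (-5.898,5.706) [heading=164, draw]
RT 180: heading 164 -> 344
LT 90: heading 344 -> 74
FD 3.8: (-5.898,5.706) -> (-4.851,9.358) [heading=74, draw]
Final: pos=(-4.851,9.358), heading=74, 11 segment(s) drawn

Segment lengths:
  seg 1: (0,0) -> (11,0), length = 11
  seg 2: (11,0) -> (13.9,0), length = 2.9
  seg 3: (13.9,0) -> (-0.9,0), length = 14.8
  seg 4: (-0.9,0) -> (0.2,0), length = 1.1
  seg 5: (0.2,0) -> (14,0), length = 13.8
  seg 6: (14,0) -> (21.978,-2.288), length = 8.3
  seg 7: (21.978,-2.288) -> (13.615,0.11), length = 8.7
  seg 8: (13.615,0.11) -> (7.752,1.792), length = 6.1
  seg 9: (7.752,1.792) -> (3.522,3.004), length = 4.4
  seg 10: (3.522,3.004) -> (-5.898,5.706), length = 9.8
  seg 11: (-5.898,5.706) -> (-4.851,9.358), length = 3.8
Total = 84.7

Answer: 84.7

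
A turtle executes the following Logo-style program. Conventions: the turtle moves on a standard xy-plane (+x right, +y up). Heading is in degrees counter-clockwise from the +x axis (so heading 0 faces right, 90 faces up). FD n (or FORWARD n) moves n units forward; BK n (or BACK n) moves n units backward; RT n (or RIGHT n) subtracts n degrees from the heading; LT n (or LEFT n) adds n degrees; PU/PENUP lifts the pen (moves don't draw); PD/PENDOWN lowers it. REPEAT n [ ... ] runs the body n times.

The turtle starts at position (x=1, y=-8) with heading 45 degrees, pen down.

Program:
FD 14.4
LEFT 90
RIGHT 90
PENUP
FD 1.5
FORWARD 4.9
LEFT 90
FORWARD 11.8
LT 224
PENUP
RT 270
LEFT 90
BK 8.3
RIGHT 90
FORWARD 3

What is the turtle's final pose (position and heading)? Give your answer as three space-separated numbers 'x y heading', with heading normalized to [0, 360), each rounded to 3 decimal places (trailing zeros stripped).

Executing turtle program step by step:
Start: pos=(1,-8), heading=45, pen down
FD 14.4: (1,-8) -> (11.182,2.182) [heading=45, draw]
LT 90: heading 45 -> 135
RT 90: heading 135 -> 45
PU: pen up
FD 1.5: (11.182,2.182) -> (12.243,3.243) [heading=45, move]
FD 4.9: (12.243,3.243) -> (15.708,6.708) [heading=45, move]
LT 90: heading 45 -> 135
FD 11.8: (15.708,6.708) -> (7.364,15.052) [heading=135, move]
LT 224: heading 135 -> 359
PU: pen up
RT 270: heading 359 -> 89
LT 90: heading 89 -> 179
BK 8.3: (7.364,15.052) -> (15.663,14.907) [heading=179, move]
RT 90: heading 179 -> 89
FD 3: (15.663,14.907) -> (15.715,17.906) [heading=89, move]
Final: pos=(15.715,17.906), heading=89, 1 segment(s) drawn

Answer: 15.715 17.906 89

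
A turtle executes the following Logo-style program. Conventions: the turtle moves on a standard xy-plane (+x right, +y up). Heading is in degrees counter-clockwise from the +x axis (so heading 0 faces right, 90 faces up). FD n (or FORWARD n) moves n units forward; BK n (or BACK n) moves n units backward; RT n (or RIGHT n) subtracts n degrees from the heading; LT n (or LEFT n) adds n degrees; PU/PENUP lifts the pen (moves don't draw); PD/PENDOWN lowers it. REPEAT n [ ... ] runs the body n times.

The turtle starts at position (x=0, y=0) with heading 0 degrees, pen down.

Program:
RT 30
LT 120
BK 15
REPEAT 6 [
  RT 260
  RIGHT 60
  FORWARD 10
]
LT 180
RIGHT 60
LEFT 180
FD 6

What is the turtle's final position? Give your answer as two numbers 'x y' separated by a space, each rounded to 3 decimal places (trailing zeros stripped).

Answer: -16.276 -40.397

Derivation:
Executing turtle program step by step:
Start: pos=(0,0), heading=0, pen down
RT 30: heading 0 -> 330
LT 120: heading 330 -> 90
BK 15: (0,0) -> (0,-15) [heading=90, draw]
REPEAT 6 [
  -- iteration 1/6 --
  RT 260: heading 90 -> 190
  RT 60: heading 190 -> 130
  FD 10: (0,-15) -> (-6.428,-7.34) [heading=130, draw]
  -- iteration 2/6 --
  RT 260: heading 130 -> 230
  RT 60: heading 230 -> 170
  FD 10: (-6.428,-7.34) -> (-16.276,-5.603) [heading=170, draw]
  -- iteration 3/6 --
  RT 260: heading 170 -> 270
  RT 60: heading 270 -> 210
  FD 10: (-16.276,-5.603) -> (-24.936,-10.603) [heading=210, draw]
  -- iteration 4/6 --
  RT 260: heading 210 -> 310
  RT 60: heading 310 -> 250
  FD 10: (-24.936,-10.603) -> (-28.356,-20) [heading=250, draw]
  -- iteration 5/6 --
  RT 260: heading 250 -> 350
  RT 60: heading 350 -> 290
  FD 10: (-28.356,-20) -> (-24.936,-29.397) [heading=290, draw]
  -- iteration 6/6 --
  RT 260: heading 290 -> 30
  RT 60: heading 30 -> 330
  FD 10: (-24.936,-29.397) -> (-16.276,-34.397) [heading=330, draw]
]
LT 180: heading 330 -> 150
RT 60: heading 150 -> 90
LT 180: heading 90 -> 270
FD 6: (-16.276,-34.397) -> (-16.276,-40.397) [heading=270, draw]
Final: pos=(-16.276,-40.397), heading=270, 8 segment(s) drawn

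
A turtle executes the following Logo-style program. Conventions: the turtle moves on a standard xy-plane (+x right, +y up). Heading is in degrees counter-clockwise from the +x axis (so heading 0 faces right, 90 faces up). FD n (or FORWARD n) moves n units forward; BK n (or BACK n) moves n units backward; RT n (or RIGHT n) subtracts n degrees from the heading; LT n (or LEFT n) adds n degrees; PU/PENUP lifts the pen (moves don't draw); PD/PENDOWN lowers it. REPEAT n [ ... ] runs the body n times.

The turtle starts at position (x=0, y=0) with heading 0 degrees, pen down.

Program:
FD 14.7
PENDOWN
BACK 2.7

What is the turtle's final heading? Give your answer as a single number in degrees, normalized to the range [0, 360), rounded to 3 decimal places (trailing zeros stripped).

Answer: 0

Derivation:
Executing turtle program step by step:
Start: pos=(0,0), heading=0, pen down
FD 14.7: (0,0) -> (14.7,0) [heading=0, draw]
PD: pen down
BK 2.7: (14.7,0) -> (12,0) [heading=0, draw]
Final: pos=(12,0), heading=0, 2 segment(s) drawn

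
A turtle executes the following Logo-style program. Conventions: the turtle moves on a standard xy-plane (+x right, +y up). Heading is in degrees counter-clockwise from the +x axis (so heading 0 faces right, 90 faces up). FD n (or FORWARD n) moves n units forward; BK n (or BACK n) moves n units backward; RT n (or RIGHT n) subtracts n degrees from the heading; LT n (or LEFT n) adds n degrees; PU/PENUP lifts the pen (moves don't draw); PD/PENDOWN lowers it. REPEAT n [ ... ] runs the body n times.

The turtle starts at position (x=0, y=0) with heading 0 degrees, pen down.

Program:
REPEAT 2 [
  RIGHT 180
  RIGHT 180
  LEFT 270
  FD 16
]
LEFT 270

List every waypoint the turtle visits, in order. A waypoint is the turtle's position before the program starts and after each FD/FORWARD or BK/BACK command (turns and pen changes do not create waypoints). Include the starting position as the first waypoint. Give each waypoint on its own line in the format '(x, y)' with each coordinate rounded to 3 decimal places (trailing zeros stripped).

Executing turtle program step by step:
Start: pos=(0,0), heading=0, pen down
REPEAT 2 [
  -- iteration 1/2 --
  RT 180: heading 0 -> 180
  RT 180: heading 180 -> 0
  LT 270: heading 0 -> 270
  FD 16: (0,0) -> (0,-16) [heading=270, draw]
  -- iteration 2/2 --
  RT 180: heading 270 -> 90
  RT 180: heading 90 -> 270
  LT 270: heading 270 -> 180
  FD 16: (0,-16) -> (-16,-16) [heading=180, draw]
]
LT 270: heading 180 -> 90
Final: pos=(-16,-16), heading=90, 2 segment(s) drawn
Waypoints (3 total):
(0, 0)
(0, -16)
(-16, -16)

Answer: (0, 0)
(0, -16)
(-16, -16)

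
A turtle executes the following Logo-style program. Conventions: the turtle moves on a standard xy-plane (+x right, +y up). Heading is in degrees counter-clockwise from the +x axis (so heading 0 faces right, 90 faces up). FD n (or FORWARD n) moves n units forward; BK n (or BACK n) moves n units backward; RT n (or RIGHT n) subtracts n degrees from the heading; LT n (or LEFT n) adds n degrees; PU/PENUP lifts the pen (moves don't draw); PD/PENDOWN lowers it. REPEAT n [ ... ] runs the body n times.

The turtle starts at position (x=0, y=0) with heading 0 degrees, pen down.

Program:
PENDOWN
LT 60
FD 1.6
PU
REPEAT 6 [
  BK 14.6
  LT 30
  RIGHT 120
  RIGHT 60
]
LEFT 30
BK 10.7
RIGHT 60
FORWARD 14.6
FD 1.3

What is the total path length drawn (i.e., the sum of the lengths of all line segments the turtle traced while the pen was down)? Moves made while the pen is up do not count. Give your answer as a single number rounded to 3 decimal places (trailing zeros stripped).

Answer: 1.6

Derivation:
Executing turtle program step by step:
Start: pos=(0,0), heading=0, pen down
PD: pen down
LT 60: heading 0 -> 60
FD 1.6: (0,0) -> (0.8,1.386) [heading=60, draw]
PU: pen up
REPEAT 6 [
  -- iteration 1/6 --
  BK 14.6: (0.8,1.386) -> (-6.5,-11.258) [heading=60, move]
  LT 30: heading 60 -> 90
  RT 120: heading 90 -> 330
  RT 60: heading 330 -> 270
  -- iteration 2/6 --
  BK 14.6: (-6.5,-11.258) -> (-6.5,3.342) [heading=270, move]
  LT 30: heading 270 -> 300
  RT 120: heading 300 -> 180
  RT 60: heading 180 -> 120
  -- iteration 3/6 --
  BK 14.6: (-6.5,3.342) -> (0.8,-9.302) [heading=120, move]
  LT 30: heading 120 -> 150
  RT 120: heading 150 -> 30
  RT 60: heading 30 -> 330
  -- iteration 4/6 --
  BK 14.6: (0.8,-9.302) -> (-11.844,-2.002) [heading=330, move]
  LT 30: heading 330 -> 0
  RT 120: heading 0 -> 240
  RT 60: heading 240 -> 180
  -- iteration 5/6 --
  BK 14.6: (-11.844,-2.002) -> (2.756,-2.002) [heading=180, move]
  LT 30: heading 180 -> 210
  RT 120: heading 210 -> 90
  RT 60: heading 90 -> 30
  -- iteration 6/6 --
  BK 14.6: (2.756,-2.002) -> (-9.888,-9.302) [heading=30, move]
  LT 30: heading 30 -> 60
  RT 120: heading 60 -> 300
  RT 60: heading 300 -> 240
]
LT 30: heading 240 -> 270
BK 10.7: (-9.888,-9.302) -> (-9.888,1.398) [heading=270, move]
RT 60: heading 270 -> 210
FD 14.6: (-9.888,1.398) -> (-22.532,-5.902) [heading=210, move]
FD 1.3: (-22.532,-5.902) -> (-23.658,-6.552) [heading=210, move]
Final: pos=(-23.658,-6.552), heading=210, 1 segment(s) drawn

Segment lengths:
  seg 1: (0,0) -> (0.8,1.386), length = 1.6
Total = 1.6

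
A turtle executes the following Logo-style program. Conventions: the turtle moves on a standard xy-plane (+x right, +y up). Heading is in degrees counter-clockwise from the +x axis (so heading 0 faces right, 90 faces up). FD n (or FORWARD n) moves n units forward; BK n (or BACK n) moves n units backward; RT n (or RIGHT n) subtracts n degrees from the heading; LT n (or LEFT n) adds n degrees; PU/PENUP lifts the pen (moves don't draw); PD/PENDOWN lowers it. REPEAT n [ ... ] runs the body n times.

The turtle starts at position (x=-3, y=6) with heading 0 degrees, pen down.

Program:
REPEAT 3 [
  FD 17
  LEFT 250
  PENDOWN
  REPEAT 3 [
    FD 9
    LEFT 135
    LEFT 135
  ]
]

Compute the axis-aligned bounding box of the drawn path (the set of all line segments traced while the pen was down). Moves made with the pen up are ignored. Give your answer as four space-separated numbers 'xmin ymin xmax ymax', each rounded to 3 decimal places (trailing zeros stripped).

Executing turtle program step by step:
Start: pos=(-3,6), heading=0, pen down
REPEAT 3 [
  -- iteration 1/3 --
  FD 17: (-3,6) -> (14,6) [heading=0, draw]
  LT 250: heading 0 -> 250
  PD: pen down
  REPEAT 3 [
    -- iteration 1/3 --
    FD 9: (14,6) -> (10.922,-2.457) [heading=250, draw]
    LT 135: heading 250 -> 25
    LT 135: heading 25 -> 160
    -- iteration 2/3 --
    FD 9: (10.922,-2.457) -> (2.465,0.621) [heading=160, draw]
    LT 135: heading 160 -> 295
    LT 135: heading 295 -> 70
    -- iteration 3/3 --
    FD 9: (2.465,0.621) -> (5.543,9.078) [heading=70, draw]
    LT 135: heading 70 -> 205
    LT 135: heading 205 -> 340
  ]
  -- iteration 2/3 --
  FD 17: (5.543,9.078) -> (21.518,3.264) [heading=340, draw]
  LT 250: heading 340 -> 230
  PD: pen down
  REPEAT 3 [
    -- iteration 1/3 --
    FD 9: (21.518,3.264) -> (15.732,-3.631) [heading=230, draw]
    LT 135: heading 230 -> 5
    LT 135: heading 5 -> 140
    -- iteration 2/3 --
    FD 9: (15.732,-3.631) -> (8.838,2.155) [heading=140, draw]
    LT 135: heading 140 -> 275
    LT 135: heading 275 -> 50
    -- iteration 3/3 --
    FD 9: (8.838,2.155) -> (14.623,9.049) [heading=50, draw]
    LT 135: heading 50 -> 185
    LT 135: heading 185 -> 320
  ]
  -- iteration 3/3 --
  FD 17: (14.623,9.049) -> (27.646,-1.878) [heading=320, draw]
  LT 250: heading 320 -> 210
  PD: pen down
  REPEAT 3 [
    -- iteration 1/3 --
    FD 9: (27.646,-1.878) -> (19.852,-6.378) [heading=210, draw]
    LT 135: heading 210 -> 345
    LT 135: heading 345 -> 120
    -- iteration 2/3 --
    FD 9: (19.852,-6.378) -> (15.352,1.416) [heading=120, draw]
    LT 135: heading 120 -> 255
    LT 135: heading 255 -> 30
    -- iteration 3/3 --
    FD 9: (15.352,1.416) -> (23.146,5.916) [heading=30, draw]
    LT 135: heading 30 -> 165
    LT 135: heading 165 -> 300
  ]
]
Final: pos=(23.146,5.916), heading=300, 12 segment(s) drawn

Segment endpoints: x in {-3, 2.465, 5.543, 8.838, 10.922, 14, 14.623, 15.352, 15.732, 19.852, 21.518, 23.146, 27.646}, y in {-6.378, -3.631, -2.457, -1.878, 0.621, 1.416, 2.155, 3.264, 5.916, 6, 9.049, 9.078}
xmin=-3, ymin=-6.378, xmax=27.646, ymax=9.078

Answer: -3 -6.378 27.646 9.078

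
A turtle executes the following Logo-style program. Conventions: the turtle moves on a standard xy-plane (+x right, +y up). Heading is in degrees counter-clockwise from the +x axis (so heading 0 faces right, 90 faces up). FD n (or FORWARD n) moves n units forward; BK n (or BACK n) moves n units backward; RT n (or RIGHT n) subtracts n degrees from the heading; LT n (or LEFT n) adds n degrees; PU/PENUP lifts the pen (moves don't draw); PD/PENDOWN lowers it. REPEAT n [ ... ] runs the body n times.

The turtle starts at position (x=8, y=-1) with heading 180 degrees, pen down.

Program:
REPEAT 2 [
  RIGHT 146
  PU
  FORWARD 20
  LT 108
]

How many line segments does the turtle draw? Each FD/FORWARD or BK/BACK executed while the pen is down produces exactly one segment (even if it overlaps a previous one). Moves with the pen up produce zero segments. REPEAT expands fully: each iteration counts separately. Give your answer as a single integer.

Executing turtle program step by step:
Start: pos=(8,-1), heading=180, pen down
REPEAT 2 [
  -- iteration 1/2 --
  RT 146: heading 180 -> 34
  PU: pen up
  FD 20: (8,-1) -> (24.581,10.184) [heading=34, move]
  LT 108: heading 34 -> 142
  -- iteration 2/2 --
  RT 146: heading 142 -> 356
  PU: pen up
  FD 20: (24.581,10.184) -> (44.532,8.789) [heading=356, move]
  LT 108: heading 356 -> 104
]
Final: pos=(44.532,8.789), heading=104, 0 segment(s) drawn
Segments drawn: 0

Answer: 0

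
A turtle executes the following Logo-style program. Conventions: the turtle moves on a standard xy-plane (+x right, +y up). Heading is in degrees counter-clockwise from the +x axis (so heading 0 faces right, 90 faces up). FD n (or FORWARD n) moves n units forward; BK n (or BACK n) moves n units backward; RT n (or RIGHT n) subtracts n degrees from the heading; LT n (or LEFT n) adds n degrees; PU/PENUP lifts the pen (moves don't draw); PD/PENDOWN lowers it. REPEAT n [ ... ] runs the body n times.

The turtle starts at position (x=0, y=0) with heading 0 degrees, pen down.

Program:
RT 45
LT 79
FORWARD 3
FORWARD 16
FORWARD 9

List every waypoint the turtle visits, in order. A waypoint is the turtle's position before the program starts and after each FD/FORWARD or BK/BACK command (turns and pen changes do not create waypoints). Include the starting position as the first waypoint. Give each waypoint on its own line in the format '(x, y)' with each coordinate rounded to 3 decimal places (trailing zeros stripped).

Answer: (0, 0)
(2.487, 1.678)
(15.752, 10.625)
(23.213, 15.657)

Derivation:
Executing turtle program step by step:
Start: pos=(0,0), heading=0, pen down
RT 45: heading 0 -> 315
LT 79: heading 315 -> 34
FD 3: (0,0) -> (2.487,1.678) [heading=34, draw]
FD 16: (2.487,1.678) -> (15.752,10.625) [heading=34, draw]
FD 9: (15.752,10.625) -> (23.213,15.657) [heading=34, draw]
Final: pos=(23.213,15.657), heading=34, 3 segment(s) drawn
Waypoints (4 total):
(0, 0)
(2.487, 1.678)
(15.752, 10.625)
(23.213, 15.657)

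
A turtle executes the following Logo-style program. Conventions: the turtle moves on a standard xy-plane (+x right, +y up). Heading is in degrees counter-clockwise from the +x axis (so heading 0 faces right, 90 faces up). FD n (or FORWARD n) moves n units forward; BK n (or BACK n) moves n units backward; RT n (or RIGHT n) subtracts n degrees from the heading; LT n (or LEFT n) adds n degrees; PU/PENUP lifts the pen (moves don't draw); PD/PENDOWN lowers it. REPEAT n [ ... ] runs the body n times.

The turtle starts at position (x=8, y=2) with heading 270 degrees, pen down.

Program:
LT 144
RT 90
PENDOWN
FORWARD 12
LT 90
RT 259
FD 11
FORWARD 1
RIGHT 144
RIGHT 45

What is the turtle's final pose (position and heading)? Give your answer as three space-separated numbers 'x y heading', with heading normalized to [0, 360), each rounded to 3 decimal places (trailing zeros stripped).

Executing turtle program step by step:
Start: pos=(8,2), heading=270, pen down
LT 144: heading 270 -> 54
RT 90: heading 54 -> 324
PD: pen down
FD 12: (8,2) -> (17.708,-5.053) [heading=324, draw]
LT 90: heading 324 -> 54
RT 259: heading 54 -> 155
FD 11: (17.708,-5.053) -> (7.739,-0.405) [heading=155, draw]
FD 1: (7.739,-0.405) -> (6.833,0.018) [heading=155, draw]
RT 144: heading 155 -> 11
RT 45: heading 11 -> 326
Final: pos=(6.833,0.018), heading=326, 3 segment(s) drawn

Answer: 6.833 0.018 326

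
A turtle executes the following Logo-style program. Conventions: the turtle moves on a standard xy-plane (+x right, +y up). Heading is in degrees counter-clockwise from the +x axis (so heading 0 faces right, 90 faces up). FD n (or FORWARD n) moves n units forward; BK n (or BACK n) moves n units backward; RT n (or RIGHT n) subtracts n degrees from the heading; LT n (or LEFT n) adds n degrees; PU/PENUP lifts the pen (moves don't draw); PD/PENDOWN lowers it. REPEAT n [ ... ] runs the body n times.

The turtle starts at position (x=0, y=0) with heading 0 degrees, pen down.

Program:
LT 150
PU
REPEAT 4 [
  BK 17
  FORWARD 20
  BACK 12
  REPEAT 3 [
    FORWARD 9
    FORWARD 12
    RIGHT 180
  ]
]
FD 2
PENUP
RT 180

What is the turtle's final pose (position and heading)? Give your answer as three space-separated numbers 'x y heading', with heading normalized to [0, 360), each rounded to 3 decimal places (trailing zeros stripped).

Executing turtle program step by step:
Start: pos=(0,0), heading=0, pen down
LT 150: heading 0 -> 150
PU: pen up
REPEAT 4 [
  -- iteration 1/4 --
  BK 17: (0,0) -> (14.722,-8.5) [heading=150, move]
  FD 20: (14.722,-8.5) -> (-2.598,1.5) [heading=150, move]
  BK 12: (-2.598,1.5) -> (7.794,-4.5) [heading=150, move]
  REPEAT 3 [
    -- iteration 1/3 --
    FD 9: (7.794,-4.5) -> (0,0) [heading=150, move]
    FD 12: (0,0) -> (-10.392,6) [heading=150, move]
    RT 180: heading 150 -> 330
    -- iteration 2/3 --
    FD 9: (-10.392,6) -> (-2.598,1.5) [heading=330, move]
    FD 12: (-2.598,1.5) -> (7.794,-4.5) [heading=330, move]
    RT 180: heading 330 -> 150
    -- iteration 3/3 --
    FD 9: (7.794,-4.5) -> (0,0) [heading=150, move]
    FD 12: (0,0) -> (-10.392,6) [heading=150, move]
    RT 180: heading 150 -> 330
  ]
  -- iteration 2/4 --
  BK 17: (-10.392,6) -> (-25.115,14.5) [heading=330, move]
  FD 20: (-25.115,14.5) -> (-7.794,4.5) [heading=330, move]
  BK 12: (-7.794,4.5) -> (-18.187,10.5) [heading=330, move]
  REPEAT 3 [
    -- iteration 1/3 --
    FD 9: (-18.187,10.5) -> (-10.392,6) [heading=330, move]
    FD 12: (-10.392,6) -> (0,0) [heading=330, move]
    RT 180: heading 330 -> 150
    -- iteration 2/3 --
    FD 9: (0,0) -> (-7.794,4.5) [heading=150, move]
    FD 12: (-7.794,4.5) -> (-18.187,10.5) [heading=150, move]
    RT 180: heading 150 -> 330
    -- iteration 3/3 --
    FD 9: (-18.187,10.5) -> (-10.392,6) [heading=330, move]
    FD 12: (-10.392,6) -> (0,0) [heading=330, move]
    RT 180: heading 330 -> 150
  ]
  -- iteration 3/4 --
  BK 17: (0,0) -> (14.722,-8.5) [heading=150, move]
  FD 20: (14.722,-8.5) -> (-2.598,1.5) [heading=150, move]
  BK 12: (-2.598,1.5) -> (7.794,-4.5) [heading=150, move]
  REPEAT 3 [
    -- iteration 1/3 --
    FD 9: (7.794,-4.5) -> (0,0) [heading=150, move]
    FD 12: (0,0) -> (-10.392,6) [heading=150, move]
    RT 180: heading 150 -> 330
    -- iteration 2/3 --
    FD 9: (-10.392,6) -> (-2.598,1.5) [heading=330, move]
    FD 12: (-2.598,1.5) -> (7.794,-4.5) [heading=330, move]
    RT 180: heading 330 -> 150
    -- iteration 3/3 --
    FD 9: (7.794,-4.5) -> (0,0) [heading=150, move]
    FD 12: (0,0) -> (-10.392,6) [heading=150, move]
    RT 180: heading 150 -> 330
  ]
  -- iteration 4/4 --
  BK 17: (-10.392,6) -> (-25.115,14.5) [heading=330, move]
  FD 20: (-25.115,14.5) -> (-7.794,4.5) [heading=330, move]
  BK 12: (-7.794,4.5) -> (-18.187,10.5) [heading=330, move]
  REPEAT 3 [
    -- iteration 1/3 --
    FD 9: (-18.187,10.5) -> (-10.392,6) [heading=330, move]
    FD 12: (-10.392,6) -> (0,0) [heading=330, move]
    RT 180: heading 330 -> 150
    -- iteration 2/3 --
    FD 9: (0,0) -> (-7.794,4.5) [heading=150, move]
    FD 12: (-7.794,4.5) -> (-18.187,10.5) [heading=150, move]
    RT 180: heading 150 -> 330
    -- iteration 3/3 --
    FD 9: (-18.187,10.5) -> (-10.392,6) [heading=330, move]
    FD 12: (-10.392,6) -> (0,0) [heading=330, move]
    RT 180: heading 330 -> 150
  ]
]
FD 2: (0,0) -> (-1.732,1) [heading=150, move]
PU: pen up
RT 180: heading 150 -> 330
Final: pos=(-1.732,1), heading=330, 0 segment(s) drawn

Answer: -1.732 1 330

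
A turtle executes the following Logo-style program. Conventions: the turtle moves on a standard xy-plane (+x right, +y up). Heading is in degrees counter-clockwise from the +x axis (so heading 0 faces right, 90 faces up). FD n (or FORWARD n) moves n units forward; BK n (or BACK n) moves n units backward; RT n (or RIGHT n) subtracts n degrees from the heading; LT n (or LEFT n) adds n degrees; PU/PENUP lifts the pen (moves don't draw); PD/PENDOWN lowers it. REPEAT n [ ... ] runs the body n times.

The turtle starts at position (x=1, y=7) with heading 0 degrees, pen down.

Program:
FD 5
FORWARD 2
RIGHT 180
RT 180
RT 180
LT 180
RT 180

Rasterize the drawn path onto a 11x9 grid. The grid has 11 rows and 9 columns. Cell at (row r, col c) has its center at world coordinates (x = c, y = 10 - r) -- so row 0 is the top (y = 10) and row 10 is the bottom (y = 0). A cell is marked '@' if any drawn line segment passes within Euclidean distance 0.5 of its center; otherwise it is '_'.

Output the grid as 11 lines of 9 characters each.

Answer: _________
_________
_________
_@@@@@@@@
_________
_________
_________
_________
_________
_________
_________

Derivation:
Segment 0: (1,7) -> (6,7)
Segment 1: (6,7) -> (8,7)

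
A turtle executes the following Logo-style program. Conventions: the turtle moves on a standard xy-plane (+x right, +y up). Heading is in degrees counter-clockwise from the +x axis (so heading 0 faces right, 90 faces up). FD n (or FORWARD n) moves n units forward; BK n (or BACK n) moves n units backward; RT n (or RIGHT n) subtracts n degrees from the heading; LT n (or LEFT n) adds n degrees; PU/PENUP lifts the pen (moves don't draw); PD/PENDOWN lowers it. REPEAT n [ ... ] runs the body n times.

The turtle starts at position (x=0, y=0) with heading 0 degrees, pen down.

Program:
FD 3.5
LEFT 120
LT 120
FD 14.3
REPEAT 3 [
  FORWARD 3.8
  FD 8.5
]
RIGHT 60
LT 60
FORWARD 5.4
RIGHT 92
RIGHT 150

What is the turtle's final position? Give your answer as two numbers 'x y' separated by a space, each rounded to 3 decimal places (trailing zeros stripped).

Executing turtle program step by step:
Start: pos=(0,0), heading=0, pen down
FD 3.5: (0,0) -> (3.5,0) [heading=0, draw]
LT 120: heading 0 -> 120
LT 120: heading 120 -> 240
FD 14.3: (3.5,0) -> (-3.65,-12.384) [heading=240, draw]
REPEAT 3 [
  -- iteration 1/3 --
  FD 3.8: (-3.65,-12.384) -> (-5.55,-15.675) [heading=240, draw]
  FD 8.5: (-5.55,-15.675) -> (-9.8,-23.036) [heading=240, draw]
  -- iteration 2/3 --
  FD 3.8: (-9.8,-23.036) -> (-11.7,-26.327) [heading=240, draw]
  FD 8.5: (-11.7,-26.327) -> (-15.95,-33.688) [heading=240, draw]
  -- iteration 3/3 --
  FD 3.8: (-15.95,-33.688) -> (-17.85,-36.979) [heading=240, draw]
  FD 8.5: (-17.85,-36.979) -> (-22.1,-44.341) [heading=240, draw]
]
RT 60: heading 240 -> 180
LT 60: heading 180 -> 240
FD 5.4: (-22.1,-44.341) -> (-24.8,-49.017) [heading=240, draw]
RT 92: heading 240 -> 148
RT 150: heading 148 -> 358
Final: pos=(-24.8,-49.017), heading=358, 9 segment(s) drawn

Answer: -24.8 -49.017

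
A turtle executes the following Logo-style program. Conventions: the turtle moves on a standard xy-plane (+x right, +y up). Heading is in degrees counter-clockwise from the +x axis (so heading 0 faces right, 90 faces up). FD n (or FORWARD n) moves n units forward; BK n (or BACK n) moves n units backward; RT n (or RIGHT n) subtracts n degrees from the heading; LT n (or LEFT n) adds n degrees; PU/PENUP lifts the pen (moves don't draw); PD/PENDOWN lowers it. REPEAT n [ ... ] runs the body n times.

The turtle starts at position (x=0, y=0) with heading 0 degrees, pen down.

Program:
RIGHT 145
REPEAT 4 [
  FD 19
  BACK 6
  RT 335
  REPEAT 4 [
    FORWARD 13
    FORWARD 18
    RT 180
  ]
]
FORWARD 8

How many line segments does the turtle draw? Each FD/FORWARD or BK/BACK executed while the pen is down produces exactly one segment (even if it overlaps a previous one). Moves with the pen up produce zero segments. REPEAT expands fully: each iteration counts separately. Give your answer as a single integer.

Answer: 41

Derivation:
Executing turtle program step by step:
Start: pos=(0,0), heading=0, pen down
RT 145: heading 0 -> 215
REPEAT 4 [
  -- iteration 1/4 --
  FD 19: (0,0) -> (-15.564,-10.898) [heading=215, draw]
  BK 6: (-15.564,-10.898) -> (-10.649,-7.456) [heading=215, draw]
  RT 335: heading 215 -> 240
  REPEAT 4 [
    -- iteration 1/4 --
    FD 13: (-10.649,-7.456) -> (-17.149,-18.715) [heading=240, draw]
    FD 18: (-17.149,-18.715) -> (-26.149,-34.303) [heading=240, draw]
    RT 180: heading 240 -> 60
    -- iteration 2/4 --
    FD 13: (-26.149,-34.303) -> (-19.649,-23.045) [heading=60, draw]
    FD 18: (-19.649,-23.045) -> (-10.649,-7.456) [heading=60, draw]
    RT 180: heading 60 -> 240
    -- iteration 3/4 --
    FD 13: (-10.649,-7.456) -> (-17.149,-18.715) [heading=240, draw]
    FD 18: (-17.149,-18.715) -> (-26.149,-34.303) [heading=240, draw]
    RT 180: heading 240 -> 60
    -- iteration 4/4 --
    FD 13: (-26.149,-34.303) -> (-19.649,-23.045) [heading=60, draw]
    FD 18: (-19.649,-23.045) -> (-10.649,-7.456) [heading=60, draw]
    RT 180: heading 60 -> 240
  ]
  -- iteration 2/4 --
  FD 19: (-10.649,-7.456) -> (-20.149,-23.911) [heading=240, draw]
  BK 6: (-20.149,-23.911) -> (-17.149,-18.715) [heading=240, draw]
  RT 335: heading 240 -> 265
  REPEAT 4 [
    -- iteration 1/4 --
    FD 13: (-17.149,-18.715) -> (-18.282,-31.665) [heading=265, draw]
    FD 18: (-18.282,-31.665) -> (-19.851,-49.597) [heading=265, draw]
    RT 180: heading 265 -> 85
    -- iteration 2/4 --
    FD 13: (-19.851,-49.597) -> (-18.718,-36.646) [heading=85, draw]
    FD 18: (-18.718,-36.646) -> (-17.149,-18.715) [heading=85, draw]
    RT 180: heading 85 -> 265
    -- iteration 3/4 --
    FD 13: (-17.149,-18.715) -> (-18.282,-31.665) [heading=265, draw]
    FD 18: (-18.282,-31.665) -> (-19.851,-49.597) [heading=265, draw]
    RT 180: heading 265 -> 85
    -- iteration 4/4 --
    FD 13: (-19.851,-49.597) -> (-18.718,-36.646) [heading=85, draw]
    FD 18: (-18.718,-36.646) -> (-17.149,-18.715) [heading=85, draw]
    RT 180: heading 85 -> 265
  ]
  -- iteration 3/4 --
  FD 19: (-17.149,-18.715) -> (-18.805,-37.643) [heading=265, draw]
  BK 6: (-18.805,-37.643) -> (-18.282,-31.665) [heading=265, draw]
  RT 335: heading 265 -> 290
  REPEAT 4 [
    -- iteration 1/4 --
    FD 13: (-18.282,-31.665) -> (-13.836,-43.881) [heading=290, draw]
    FD 18: (-13.836,-43.881) -> (-7.679,-60.796) [heading=290, draw]
    RT 180: heading 290 -> 110
    -- iteration 2/4 --
    FD 13: (-7.679,-60.796) -> (-12.126,-48.58) [heading=110, draw]
    FD 18: (-12.126,-48.58) -> (-18.282,-31.665) [heading=110, draw]
    RT 180: heading 110 -> 290
    -- iteration 3/4 --
    FD 13: (-18.282,-31.665) -> (-13.836,-43.881) [heading=290, draw]
    FD 18: (-13.836,-43.881) -> (-7.679,-60.796) [heading=290, draw]
    RT 180: heading 290 -> 110
    -- iteration 4/4 --
    FD 13: (-7.679,-60.796) -> (-12.126,-48.58) [heading=110, draw]
    FD 18: (-12.126,-48.58) -> (-18.282,-31.665) [heading=110, draw]
    RT 180: heading 110 -> 290
  ]
  -- iteration 4/4 --
  FD 19: (-18.282,-31.665) -> (-11.784,-49.52) [heading=290, draw]
  BK 6: (-11.784,-49.52) -> (-13.836,-43.881) [heading=290, draw]
  RT 335: heading 290 -> 315
  REPEAT 4 [
    -- iteration 1/4 --
    FD 13: (-13.836,-43.881) -> (-4.643,-53.074) [heading=315, draw]
    FD 18: (-4.643,-53.074) -> (8.085,-65.802) [heading=315, draw]
    RT 180: heading 315 -> 135
    -- iteration 2/4 --
    FD 13: (8.085,-65.802) -> (-1.108,-56.609) [heading=135, draw]
    FD 18: (-1.108,-56.609) -> (-13.836,-43.881) [heading=135, draw]
    RT 180: heading 135 -> 315
    -- iteration 3/4 --
    FD 13: (-13.836,-43.881) -> (-4.643,-53.074) [heading=315, draw]
    FD 18: (-4.643,-53.074) -> (8.085,-65.802) [heading=315, draw]
    RT 180: heading 315 -> 135
    -- iteration 4/4 --
    FD 13: (8.085,-65.802) -> (-1.108,-56.609) [heading=135, draw]
    FD 18: (-1.108,-56.609) -> (-13.836,-43.881) [heading=135, draw]
    RT 180: heading 135 -> 315
  ]
]
FD 8: (-13.836,-43.881) -> (-8.179,-49.538) [heading=315, draw]
Final: pos=(-8.179,-49.538), heading=315, 41 segment(s) drawn
Segments drawn: 41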